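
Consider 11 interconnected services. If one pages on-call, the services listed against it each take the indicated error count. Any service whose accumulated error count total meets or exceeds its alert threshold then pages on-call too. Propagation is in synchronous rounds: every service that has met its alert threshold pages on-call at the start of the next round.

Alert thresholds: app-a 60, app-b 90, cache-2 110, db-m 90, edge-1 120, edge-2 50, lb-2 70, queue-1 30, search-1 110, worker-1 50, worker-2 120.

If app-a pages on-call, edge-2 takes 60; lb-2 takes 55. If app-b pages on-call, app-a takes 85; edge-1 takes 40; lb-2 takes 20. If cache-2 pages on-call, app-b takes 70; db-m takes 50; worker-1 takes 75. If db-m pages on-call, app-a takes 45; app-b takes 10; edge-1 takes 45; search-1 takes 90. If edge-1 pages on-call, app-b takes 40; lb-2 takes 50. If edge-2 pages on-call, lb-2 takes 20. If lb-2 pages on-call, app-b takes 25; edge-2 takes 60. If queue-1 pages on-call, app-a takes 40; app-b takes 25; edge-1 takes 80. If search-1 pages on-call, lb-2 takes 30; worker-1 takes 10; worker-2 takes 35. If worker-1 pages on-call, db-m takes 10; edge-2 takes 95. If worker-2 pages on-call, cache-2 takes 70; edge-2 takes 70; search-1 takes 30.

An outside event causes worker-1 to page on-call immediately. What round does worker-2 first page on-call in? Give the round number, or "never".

never

Round 1 — worker-1 pages on-call (initial).
  db-m: +10 → 10 < 90
  edge-2: +95 → 95 ≥ 50
Round 2 — edge-2 pages on-call.
  lb-2: +20 → 20 < 70
No further pages.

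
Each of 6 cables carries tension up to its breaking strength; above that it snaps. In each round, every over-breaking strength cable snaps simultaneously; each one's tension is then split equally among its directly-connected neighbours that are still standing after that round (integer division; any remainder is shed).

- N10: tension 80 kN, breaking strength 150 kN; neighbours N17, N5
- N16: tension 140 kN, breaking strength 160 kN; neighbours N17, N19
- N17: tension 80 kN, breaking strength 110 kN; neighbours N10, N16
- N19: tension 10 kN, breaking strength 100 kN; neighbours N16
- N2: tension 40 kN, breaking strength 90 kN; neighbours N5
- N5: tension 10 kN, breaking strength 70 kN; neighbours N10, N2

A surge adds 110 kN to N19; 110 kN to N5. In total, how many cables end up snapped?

Round 1 — N19 at 120 > 100; N5 at 120 > 70. N19, N5 snap.
  N19 sheds 120 kN to N16: 120 each.
    N16: 140+120 = 260 > 160
  N5 sheds 120 kN to N10, N2: 60 each.
    N10: 80+60 = 140 ≤ 150
    N2: 40+60 = 100 > 90
Round 2 — N16, N2 snap.
  N16 sheds 260 kN to N17: 260 each.
    N17: 80+260 = 340 > 110
  N2 sheds 100 kN: no online neighbours, lost.
Round 3 — N17 snaps.
  N17 sheds 340 kN to N10: 340 each.
    N10: 140+340 = 480 > 150
Round 4 — N10 snaps.
  N10 sheds 480 kN: no online neighbours, lost.
No further breaks.

6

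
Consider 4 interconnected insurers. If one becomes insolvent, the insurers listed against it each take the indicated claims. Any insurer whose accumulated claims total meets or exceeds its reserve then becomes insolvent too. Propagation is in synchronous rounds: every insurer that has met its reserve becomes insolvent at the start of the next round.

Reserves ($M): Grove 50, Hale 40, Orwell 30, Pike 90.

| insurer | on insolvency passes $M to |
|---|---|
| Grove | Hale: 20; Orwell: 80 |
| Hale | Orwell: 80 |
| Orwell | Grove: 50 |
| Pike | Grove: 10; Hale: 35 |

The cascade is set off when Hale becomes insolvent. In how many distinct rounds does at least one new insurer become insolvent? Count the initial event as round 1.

3

Round 1 — Hale becomes insolvent (initial).
  Orwell: +80 → 80 ≥ 30
Round 2 — Orwell becomes insolvent.
  Grove: +50 → 50 ≥ 50
Round 3 — Grove becomes insolvent.
No further insolvencies.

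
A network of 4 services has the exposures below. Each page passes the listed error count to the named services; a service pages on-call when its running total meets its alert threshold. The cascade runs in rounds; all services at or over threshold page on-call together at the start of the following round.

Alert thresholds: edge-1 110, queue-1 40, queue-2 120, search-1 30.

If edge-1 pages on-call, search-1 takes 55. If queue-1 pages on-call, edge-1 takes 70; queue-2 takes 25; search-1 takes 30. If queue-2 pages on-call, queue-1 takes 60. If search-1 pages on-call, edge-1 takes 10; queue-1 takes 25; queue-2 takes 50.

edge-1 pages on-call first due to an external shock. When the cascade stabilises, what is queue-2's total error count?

50

Round 1 — edge-1 pages on-call (initial).
  search-1: +55 → 55 ≥ 30
Round 2 — search-1 pages on-call.
  queue-1: +25 → 25 < 40
  queue-2: +50 → 50 < 120
No further pages.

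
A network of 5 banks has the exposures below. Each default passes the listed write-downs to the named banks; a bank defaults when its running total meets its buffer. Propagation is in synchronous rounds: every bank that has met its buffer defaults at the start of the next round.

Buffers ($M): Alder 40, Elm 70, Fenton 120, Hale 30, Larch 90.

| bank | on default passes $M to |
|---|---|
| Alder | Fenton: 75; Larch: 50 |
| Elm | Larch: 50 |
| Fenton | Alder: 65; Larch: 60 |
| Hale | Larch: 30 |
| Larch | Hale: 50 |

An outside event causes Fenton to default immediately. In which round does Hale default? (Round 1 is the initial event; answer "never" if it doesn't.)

4

Round 1 — Fenton defaults (initial).
  Alder: +65 → 65 ≥ 40
  Larch: +60 → 60 < 90
Round 2 — Alder defaults.
  Larch: +50 → 110 ≥ 90
Round 3 — Larch defaults.
  Hale: +50 → 50 ≥ 30
Round 4 — Hale defaults.
No further defaults.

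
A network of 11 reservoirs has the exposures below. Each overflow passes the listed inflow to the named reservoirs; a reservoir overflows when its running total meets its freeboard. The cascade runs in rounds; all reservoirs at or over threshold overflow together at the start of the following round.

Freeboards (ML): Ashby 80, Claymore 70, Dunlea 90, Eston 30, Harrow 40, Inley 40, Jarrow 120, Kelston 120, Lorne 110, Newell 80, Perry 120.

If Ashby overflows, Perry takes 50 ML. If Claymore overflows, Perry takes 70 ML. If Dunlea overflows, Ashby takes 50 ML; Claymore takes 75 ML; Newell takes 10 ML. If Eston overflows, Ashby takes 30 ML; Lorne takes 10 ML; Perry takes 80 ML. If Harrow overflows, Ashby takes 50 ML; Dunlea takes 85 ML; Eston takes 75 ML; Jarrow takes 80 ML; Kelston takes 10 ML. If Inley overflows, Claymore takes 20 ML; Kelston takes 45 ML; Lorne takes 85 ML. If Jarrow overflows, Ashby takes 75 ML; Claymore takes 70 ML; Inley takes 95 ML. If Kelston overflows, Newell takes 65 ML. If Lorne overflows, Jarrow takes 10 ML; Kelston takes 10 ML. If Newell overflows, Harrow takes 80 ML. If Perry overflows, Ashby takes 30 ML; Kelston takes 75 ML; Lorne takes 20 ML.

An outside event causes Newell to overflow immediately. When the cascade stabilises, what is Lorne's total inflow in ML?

Round 1 — Newell overflows (initial).
  Harrow: +80 → 80 ≥ 40
Round 2 — Harrow overflows.
  Ashby: +50 → 50 < 80
  Dunlea: +85 → 85 < 90
  Eston: +75 → 75 ≥ 30
  Jarrow: +80 → 80 < 120
  Kelston: +10 → 10 < 120
Round 3 — Eston overflows.
  Ashby: +30 → 80 ≥ 80
  Lorne: +10 → 10 < 110
  Perry: +80 → 80 < 120
Round 4 — Ashby overflows.
  Perry: +50 → 130 ≥ 120
Round 5 — Perry overflows.
  Kelston: +75 → 85 < 120
  Lorne: +20 → 30 < 110
No further overflows.

30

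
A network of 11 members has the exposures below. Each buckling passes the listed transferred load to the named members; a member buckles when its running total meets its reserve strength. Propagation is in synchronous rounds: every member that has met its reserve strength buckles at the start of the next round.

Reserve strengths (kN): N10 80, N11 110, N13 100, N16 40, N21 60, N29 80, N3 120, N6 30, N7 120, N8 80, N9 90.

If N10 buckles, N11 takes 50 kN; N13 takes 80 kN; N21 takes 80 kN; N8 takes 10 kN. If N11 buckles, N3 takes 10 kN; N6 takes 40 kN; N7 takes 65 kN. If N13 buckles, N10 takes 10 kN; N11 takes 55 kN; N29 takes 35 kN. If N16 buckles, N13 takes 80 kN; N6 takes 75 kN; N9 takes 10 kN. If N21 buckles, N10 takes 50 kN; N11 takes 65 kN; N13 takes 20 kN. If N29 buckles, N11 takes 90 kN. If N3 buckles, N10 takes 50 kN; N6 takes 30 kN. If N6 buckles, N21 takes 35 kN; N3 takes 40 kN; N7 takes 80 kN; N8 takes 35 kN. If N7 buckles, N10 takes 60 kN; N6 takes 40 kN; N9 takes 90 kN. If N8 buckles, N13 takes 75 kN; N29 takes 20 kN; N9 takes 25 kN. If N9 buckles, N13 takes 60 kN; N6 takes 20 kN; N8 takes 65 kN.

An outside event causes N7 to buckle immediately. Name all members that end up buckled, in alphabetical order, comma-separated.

N13, N6, N7, N8, N9

Round 1 — N7 buckles (initial).
  N10: +60 → 60 < 80
  N6: +40 → 40 ≥ 30
  N9: +90 → 90 ≥ 90
Round 2 — N6, N9 buckle.
  N13: +60 → 60 < 100
  N21: +35 → 35 < 60
  N3: +40 → 40 < 120
  N8: +35+65 → 100 ≥ 80
Round 3 — N8 buckles.
  N13: +75 → 135 ≥ 100
  N29: +20 → 20 < 80
Round 4 — N13 buckles.
  N10: +10 → 70 < 80
  N11: +55 → 55 < 110
  N29: +35 → 55 < 80
No further bucklings.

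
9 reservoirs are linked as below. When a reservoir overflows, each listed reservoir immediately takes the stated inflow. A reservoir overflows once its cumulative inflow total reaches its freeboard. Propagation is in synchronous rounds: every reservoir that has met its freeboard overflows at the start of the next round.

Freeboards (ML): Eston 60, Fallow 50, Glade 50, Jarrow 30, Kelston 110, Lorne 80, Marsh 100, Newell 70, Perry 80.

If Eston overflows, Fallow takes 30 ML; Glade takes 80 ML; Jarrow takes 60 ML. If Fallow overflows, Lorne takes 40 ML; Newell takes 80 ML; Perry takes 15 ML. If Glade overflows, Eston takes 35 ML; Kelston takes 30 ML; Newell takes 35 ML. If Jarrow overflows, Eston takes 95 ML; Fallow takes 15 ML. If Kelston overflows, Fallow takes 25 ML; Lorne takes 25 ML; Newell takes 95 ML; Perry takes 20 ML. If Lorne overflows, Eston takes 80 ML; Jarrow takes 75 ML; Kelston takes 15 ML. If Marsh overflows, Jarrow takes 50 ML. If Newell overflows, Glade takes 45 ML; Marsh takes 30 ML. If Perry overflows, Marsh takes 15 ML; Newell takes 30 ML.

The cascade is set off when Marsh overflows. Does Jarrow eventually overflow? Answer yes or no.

Round 1 — Marsh overflows (initial).
  Jarrow: +50 → 50 ≥ 30
Round 2 — Jarrow overflows.
  Eston: +95 → 95 ≥ 60
  Fallow: +15 → 15 < 50
Round 3 — Eston overflows.
  Fallow: +30 → 45 < 50
  Glade: +80 → 80 ≥ 50
Round 4 — Glade overflows.
  Kelston: +30 → 30 < 110
  Newell: +35 → 35 < 70
No further overflows.

yes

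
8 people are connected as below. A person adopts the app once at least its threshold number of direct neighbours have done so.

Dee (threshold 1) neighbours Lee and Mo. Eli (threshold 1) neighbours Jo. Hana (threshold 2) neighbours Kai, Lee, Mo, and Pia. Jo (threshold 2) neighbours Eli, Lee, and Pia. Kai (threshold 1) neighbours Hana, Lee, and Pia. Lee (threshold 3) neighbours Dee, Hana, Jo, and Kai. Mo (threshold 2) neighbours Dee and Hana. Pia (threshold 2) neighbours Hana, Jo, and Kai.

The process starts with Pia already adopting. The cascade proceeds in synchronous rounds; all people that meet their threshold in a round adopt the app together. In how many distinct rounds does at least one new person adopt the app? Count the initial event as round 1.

Round 1 — Pia adopts the app (initial).
Round 2 — checking thresholds:
  Hana: 1 of 4 neighbours < 2, not yet.
  Jo: 1 of 3 neighbours < 2, not yet.
  Kai: 1 of 3 neighbours ≥ 1, adopts the app.
Round 3 — checking thresholds:
  Hana: 2 of 4 neighbours ≥ 2, adopts the app.
  Jo: 1 of 3 neighbours < 2, not yet.
  Lee: 1 of 4 neighbours < 3, not yet.
Round 4 — no new adoptions; cascade stops.

3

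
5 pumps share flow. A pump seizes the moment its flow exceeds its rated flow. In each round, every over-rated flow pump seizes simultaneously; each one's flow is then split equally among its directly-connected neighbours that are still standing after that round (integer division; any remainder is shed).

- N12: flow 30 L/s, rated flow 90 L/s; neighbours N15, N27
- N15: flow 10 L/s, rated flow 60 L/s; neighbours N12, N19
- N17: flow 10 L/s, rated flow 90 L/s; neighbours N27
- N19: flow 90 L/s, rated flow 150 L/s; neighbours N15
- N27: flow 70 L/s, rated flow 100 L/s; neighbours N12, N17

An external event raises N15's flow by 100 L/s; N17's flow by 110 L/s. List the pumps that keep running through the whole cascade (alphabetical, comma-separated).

N19

Round 1 — N15 at 110 > 60; N17 at 120 > 90. N15, N17 seize.
  N15 sheds 110 L/s to N12, N19: 55 each.
    N12: 30+55 = 85 ≤ 90
    N19: 90+55 = 145 ≤ 150
  N17 sheds 120 L/s to N27: 120 each.
    N27: 70+120 = 190 > 100
Round 2 — N27 seizes.
  N27 sheds 190 L/s to N12: 190 each.
    N12: 85+190 = 275 > 90
Round 3 — N12 seizes.
  N12 sheds 275 L/s: no online neighbours, lost.
No further seizures.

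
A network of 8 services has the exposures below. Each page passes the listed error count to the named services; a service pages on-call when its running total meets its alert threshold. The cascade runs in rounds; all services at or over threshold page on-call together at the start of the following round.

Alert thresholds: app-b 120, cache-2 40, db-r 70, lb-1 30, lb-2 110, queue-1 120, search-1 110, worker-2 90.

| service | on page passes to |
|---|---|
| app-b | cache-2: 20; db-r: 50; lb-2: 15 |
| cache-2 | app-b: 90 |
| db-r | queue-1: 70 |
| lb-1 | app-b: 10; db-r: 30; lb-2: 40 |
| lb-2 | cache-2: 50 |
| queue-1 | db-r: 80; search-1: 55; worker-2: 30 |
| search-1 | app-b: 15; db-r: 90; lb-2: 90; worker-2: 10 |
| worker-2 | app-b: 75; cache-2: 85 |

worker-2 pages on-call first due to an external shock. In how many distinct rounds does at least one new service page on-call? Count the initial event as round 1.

3

Round 1 — worker-2 pages on-call (initial).
  app-b: +75 → 75 < 120
  cache-2: +85 → 85 ≥ 40
Round 2 — cache-2 pages on-call.
  app-b: +90 → 165 ≥ 120
Round 3 — app-b pages on-call.
  db-r: +50 → 50 < 70
  lb-2: +15 → 15 < 110
No further pages.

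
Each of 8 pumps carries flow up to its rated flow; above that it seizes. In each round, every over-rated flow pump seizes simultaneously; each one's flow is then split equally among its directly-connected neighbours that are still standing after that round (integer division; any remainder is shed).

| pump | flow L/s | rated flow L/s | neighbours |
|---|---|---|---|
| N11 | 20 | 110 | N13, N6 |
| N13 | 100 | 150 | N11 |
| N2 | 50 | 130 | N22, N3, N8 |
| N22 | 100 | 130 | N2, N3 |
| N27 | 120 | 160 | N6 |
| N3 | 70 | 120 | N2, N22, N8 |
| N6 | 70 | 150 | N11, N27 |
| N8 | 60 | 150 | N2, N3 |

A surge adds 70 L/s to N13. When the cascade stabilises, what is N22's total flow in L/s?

100

Round 1 — N13 at 170 > 150. N13 seizes.
  N13 sheds 170 L/s to N11: 170 each.
    N11: 20+170 = 190 > 110
Round 2 — N11 seizes.
  N11 sheds 190 L/s to N6: 190 each.
    N6: 70+190 = 260 > 150
Round 3 — N6 seizes.
  N6 sheds 260 L/s to N27: 260 each.
    N27: 120+260 = 380 > 160
Round 4 — N27 seizes.
  N27 sheds 380 L/s: no online neighbours, lost.
No further seizures.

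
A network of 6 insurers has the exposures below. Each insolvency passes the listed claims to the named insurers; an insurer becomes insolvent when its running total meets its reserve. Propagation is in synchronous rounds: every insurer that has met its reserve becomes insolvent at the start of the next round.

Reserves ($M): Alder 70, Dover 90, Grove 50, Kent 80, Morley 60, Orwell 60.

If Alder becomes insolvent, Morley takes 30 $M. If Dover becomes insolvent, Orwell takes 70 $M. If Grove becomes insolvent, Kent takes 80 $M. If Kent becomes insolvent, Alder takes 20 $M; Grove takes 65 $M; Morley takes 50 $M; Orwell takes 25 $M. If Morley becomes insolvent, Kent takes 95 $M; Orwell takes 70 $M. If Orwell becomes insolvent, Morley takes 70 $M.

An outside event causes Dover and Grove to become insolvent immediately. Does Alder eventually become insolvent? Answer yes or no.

no

Round 1 — Dover, Grove become insolvent (initial).
  Kent: +80 → 80 ≥ 80
  Orwell: +70 → 70 ≥ 60
Round 2 — Kent, Orwell become insolvent.
  Alder: +20 → 20 < 70
  Morley: +50+70 → 120 ≥ 60
Round 3 — Morley becomes insolvent.
No further insolvencies.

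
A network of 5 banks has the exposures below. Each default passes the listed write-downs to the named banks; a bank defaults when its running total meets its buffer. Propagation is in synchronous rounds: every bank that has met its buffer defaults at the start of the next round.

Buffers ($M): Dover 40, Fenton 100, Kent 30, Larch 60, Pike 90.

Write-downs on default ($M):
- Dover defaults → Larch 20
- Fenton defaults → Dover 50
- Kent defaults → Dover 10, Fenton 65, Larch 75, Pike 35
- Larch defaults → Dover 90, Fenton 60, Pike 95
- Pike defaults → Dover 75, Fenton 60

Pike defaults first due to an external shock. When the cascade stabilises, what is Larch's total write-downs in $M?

Round 1 — Pike defaults (initial).
  Dover: +75 → 75 ≥ 40
  Fenton: +60 → 60 < 100
Round 2 — Dover defaults.
  Larch: +20 → 20 < 60
No further defaults.

20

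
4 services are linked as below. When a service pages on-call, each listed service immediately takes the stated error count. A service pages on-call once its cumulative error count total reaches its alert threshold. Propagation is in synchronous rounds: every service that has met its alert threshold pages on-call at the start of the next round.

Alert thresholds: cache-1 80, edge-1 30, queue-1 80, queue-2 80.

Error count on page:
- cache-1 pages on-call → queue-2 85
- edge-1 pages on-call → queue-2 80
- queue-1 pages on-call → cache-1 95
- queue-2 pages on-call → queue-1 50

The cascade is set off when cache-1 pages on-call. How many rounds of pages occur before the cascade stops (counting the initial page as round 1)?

2

Round 1 — cache-1 pages on-call (initial).
  queue-2: +85 → 85 ≥ 80
Round 2 — queue-2 pages on-call.
  queue-1: +50 → 50 < 80
No further pages.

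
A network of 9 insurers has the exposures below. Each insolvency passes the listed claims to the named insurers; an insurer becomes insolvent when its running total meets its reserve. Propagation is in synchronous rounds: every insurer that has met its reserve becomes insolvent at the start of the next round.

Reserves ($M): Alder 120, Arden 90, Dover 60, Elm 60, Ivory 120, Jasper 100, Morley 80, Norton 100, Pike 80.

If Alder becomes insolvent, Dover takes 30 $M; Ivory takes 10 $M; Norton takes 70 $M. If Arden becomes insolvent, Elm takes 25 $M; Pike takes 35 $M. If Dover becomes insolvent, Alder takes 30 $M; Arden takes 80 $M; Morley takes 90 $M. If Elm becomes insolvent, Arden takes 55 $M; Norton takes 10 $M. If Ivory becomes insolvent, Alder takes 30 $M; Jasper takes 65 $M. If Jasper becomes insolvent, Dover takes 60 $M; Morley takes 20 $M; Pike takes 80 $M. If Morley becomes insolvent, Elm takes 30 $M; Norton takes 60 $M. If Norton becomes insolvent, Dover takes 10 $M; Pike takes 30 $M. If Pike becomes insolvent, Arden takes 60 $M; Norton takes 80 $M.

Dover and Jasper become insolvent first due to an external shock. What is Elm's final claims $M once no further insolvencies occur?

Round 1 — Dover, Jasper become insolvent (initial).
  Alder: +30 → 30 < 120
  Arden: +80 → 80 < 90
  Morley: +90+20 → 110 ≥ 80
  Pike: +80 → 80 ≥ 80
Round 2 — Morley, Pike become insolvent.
  Arden: +60 → 140 ≥ 90
  Elm: +30 → 30 < 60
  Norton: +60+80 → 140 ≥ 100
Round 3 — Arden, Norton become insolvent.
  Elm: +25 → 55 < 60
No further insolvencies.

55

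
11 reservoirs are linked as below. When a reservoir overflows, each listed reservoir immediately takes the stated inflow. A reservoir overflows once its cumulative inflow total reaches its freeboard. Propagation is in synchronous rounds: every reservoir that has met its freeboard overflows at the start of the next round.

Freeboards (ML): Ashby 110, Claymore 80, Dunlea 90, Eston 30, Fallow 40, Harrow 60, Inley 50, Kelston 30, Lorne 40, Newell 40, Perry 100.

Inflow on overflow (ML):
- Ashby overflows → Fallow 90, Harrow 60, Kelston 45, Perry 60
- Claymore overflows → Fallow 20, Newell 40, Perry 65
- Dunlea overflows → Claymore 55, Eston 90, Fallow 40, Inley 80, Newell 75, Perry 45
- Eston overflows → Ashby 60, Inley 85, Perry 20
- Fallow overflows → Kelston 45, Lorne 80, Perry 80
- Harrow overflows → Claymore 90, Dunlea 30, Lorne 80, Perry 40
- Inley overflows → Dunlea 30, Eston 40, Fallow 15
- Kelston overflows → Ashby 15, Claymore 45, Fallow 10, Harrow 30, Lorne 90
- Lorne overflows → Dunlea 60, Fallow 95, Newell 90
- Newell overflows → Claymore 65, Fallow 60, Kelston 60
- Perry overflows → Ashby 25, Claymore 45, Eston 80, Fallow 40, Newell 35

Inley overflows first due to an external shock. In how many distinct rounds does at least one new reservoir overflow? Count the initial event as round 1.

2

Round 1 — Inley overflows (initial).
  Dunlea: +30 → 30 < 90
  Eston: +40 → 40 ≥ 30
  Fallow: +15 → 15 < 40
Round 2 — Eston overflows.
  Ashby: +60 → 60 < 110
  Perry: +20 → 20 < 100
No further overflows.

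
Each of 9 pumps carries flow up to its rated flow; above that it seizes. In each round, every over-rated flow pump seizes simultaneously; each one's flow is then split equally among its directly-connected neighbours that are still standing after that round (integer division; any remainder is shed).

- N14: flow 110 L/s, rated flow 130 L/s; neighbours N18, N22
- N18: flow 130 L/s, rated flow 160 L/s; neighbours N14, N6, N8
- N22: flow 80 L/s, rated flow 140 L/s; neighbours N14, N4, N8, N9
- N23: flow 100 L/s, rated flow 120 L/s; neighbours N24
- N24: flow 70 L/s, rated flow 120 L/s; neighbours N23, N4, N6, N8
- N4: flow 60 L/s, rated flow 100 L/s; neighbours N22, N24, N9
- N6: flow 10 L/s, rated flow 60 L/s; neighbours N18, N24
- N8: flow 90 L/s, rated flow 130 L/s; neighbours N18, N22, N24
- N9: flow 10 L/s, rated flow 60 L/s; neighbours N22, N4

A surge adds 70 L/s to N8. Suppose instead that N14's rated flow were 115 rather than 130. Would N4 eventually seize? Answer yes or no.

yes

With N14's rated flow at 115:
Round 1 — N8 at 160 > 130. N8 seizes.
  N8 sheds 160 L/s to N18, N22, N24: 53 each (1 lost).
    N18: 130+53 = 183 > 160
    N22: 80+53 = 133 ≤ 140
    N24: 70+53 = 123 > 120
Round 2 — N18, N24 seize.
  N18 sheds 183 L/s to N14, N6: 91 each (1 lost).
    N14: 110+91 = 201 > 115
    N6: 10+91 = 101 > 60
  N24 sheds 123 L/s to N23, N4, N6: 41 each.
    N23: 100+41 = 141 > 120
    N4: 60+41 = 101 > 100
    N6: 101+41 = 142 > 60
Round 3 — N14, N23, N4, N6 seize.
  N14 sheds 201 L/s to N22: 201 each.
    N22: 133+201 = 334 > 140
  N23 sheds 141 L/s: no online neighbours, lost.
  N4 sheds 101 L/s to N22, N9: 50 each (1 lost).
    N22: 334+50 = 384 > 140
    N9: 10+50 = 60 ≤ 60
  N6 sheds 142 L/s: no online neighbours, lost.
Round 4 — N22 seizes.
  N22 sheds 384 L/s to N9: 384 each.
    N9: 60+384 = 444 > 60
Round 5 — N9 seizes.
  N9 sheds 444 L/s: no online neighbours, lost.
No further seizures.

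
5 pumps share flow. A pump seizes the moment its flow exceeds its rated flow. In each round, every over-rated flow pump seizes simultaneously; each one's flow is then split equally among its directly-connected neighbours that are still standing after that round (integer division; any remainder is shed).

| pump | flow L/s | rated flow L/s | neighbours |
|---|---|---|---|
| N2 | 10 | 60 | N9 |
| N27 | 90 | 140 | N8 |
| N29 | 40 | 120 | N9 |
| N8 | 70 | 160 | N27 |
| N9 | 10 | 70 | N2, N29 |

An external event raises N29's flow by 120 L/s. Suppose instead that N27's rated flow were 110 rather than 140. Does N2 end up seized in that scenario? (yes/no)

With N27's rated flow at 110:
Round 1 — N29 at 160 > 120. N29 seizes.
  N29 sheds 160 L/s to N9: 160 each.
    N9: 10+160 = 170 > 70
Round 2 — N9 seizes.
  N9 sheds 170 L/s to N2: 170 each.
    N2: 10+170 = 180 > 60
Round 3 — N2 seizes.
  N2 sheds 180 L/s: no online neighbours, lost.
No further seizures.

yes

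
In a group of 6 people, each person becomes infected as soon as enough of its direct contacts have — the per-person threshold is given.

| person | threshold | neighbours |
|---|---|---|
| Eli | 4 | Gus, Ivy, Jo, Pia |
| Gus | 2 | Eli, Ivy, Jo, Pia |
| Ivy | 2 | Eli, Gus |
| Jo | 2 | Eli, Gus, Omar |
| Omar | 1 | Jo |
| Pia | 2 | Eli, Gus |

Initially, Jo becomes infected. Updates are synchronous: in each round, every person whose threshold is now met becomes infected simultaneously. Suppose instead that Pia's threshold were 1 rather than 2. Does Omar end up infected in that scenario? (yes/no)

yes

With Pia's threshold at 1:
Round 1 — Jo becomes infected (initial).
Round 2 — checking thresholds:
  Eli: 1 of 4 neighbours < 4, below threshold.
  Gus: 1 of 4 neighbours < 2, below threshold.
  Omar: 1 of 1 neighbours ≥ 1, becomes infected.
Round 3 — no new infections; cascade stops.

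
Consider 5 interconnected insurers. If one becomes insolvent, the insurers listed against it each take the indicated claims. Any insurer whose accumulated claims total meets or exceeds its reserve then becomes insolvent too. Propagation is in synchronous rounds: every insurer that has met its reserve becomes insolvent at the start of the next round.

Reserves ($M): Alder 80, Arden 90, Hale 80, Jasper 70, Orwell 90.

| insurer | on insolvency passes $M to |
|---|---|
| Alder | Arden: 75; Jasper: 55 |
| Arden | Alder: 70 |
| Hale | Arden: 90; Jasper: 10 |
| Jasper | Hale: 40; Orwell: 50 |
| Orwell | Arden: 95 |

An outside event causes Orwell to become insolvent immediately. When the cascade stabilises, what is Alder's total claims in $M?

70

Round 1 — Orwell becomes insolvent (initial).
  Arden: +95 → 95 ≥ 90
Round 2 — Arden becomes insolvent.
  Alder: +70 → 70 < 80
No further insolvencies.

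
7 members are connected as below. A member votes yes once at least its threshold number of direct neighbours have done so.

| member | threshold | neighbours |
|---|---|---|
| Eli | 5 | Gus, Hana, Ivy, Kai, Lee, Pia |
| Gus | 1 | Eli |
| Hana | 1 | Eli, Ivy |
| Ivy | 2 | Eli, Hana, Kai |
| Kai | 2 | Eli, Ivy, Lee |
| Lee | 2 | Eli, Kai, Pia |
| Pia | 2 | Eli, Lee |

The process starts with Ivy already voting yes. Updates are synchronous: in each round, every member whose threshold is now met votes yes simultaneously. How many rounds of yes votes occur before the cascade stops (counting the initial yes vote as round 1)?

Round 1 — Ivy votes yes (initial).
Round 2 — checking thresholds:
  Eli: 1 of 6 neighbours < 5, below threshold.
  Hana: 1 of 2 neighbours ≥ 1, votes yes.
  Kai: 1 of 3 neighbours < 2, below threshold.
Round 3 — no new yes votes; cascade stops.

2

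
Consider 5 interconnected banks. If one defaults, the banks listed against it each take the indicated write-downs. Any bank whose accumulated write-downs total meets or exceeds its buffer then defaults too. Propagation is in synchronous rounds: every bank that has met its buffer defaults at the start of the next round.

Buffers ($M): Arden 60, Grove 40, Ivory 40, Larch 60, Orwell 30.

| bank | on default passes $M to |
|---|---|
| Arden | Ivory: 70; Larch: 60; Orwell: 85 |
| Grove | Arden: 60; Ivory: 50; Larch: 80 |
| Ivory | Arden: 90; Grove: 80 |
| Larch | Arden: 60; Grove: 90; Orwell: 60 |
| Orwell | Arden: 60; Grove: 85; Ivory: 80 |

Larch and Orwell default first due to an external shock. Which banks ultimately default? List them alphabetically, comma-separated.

Round 1 — Larch, Orwell default (initial).
  Arden: +60+60 → 120 ≥ 60
  Grove: +90+85 → 175 ≥ 40
  Ivory: +80 → 80 ≥ 40
Round 2 — Arden, Grove, Ivory default.
No further defaults.

Arden, Grove, Ivory, Larch, Orwell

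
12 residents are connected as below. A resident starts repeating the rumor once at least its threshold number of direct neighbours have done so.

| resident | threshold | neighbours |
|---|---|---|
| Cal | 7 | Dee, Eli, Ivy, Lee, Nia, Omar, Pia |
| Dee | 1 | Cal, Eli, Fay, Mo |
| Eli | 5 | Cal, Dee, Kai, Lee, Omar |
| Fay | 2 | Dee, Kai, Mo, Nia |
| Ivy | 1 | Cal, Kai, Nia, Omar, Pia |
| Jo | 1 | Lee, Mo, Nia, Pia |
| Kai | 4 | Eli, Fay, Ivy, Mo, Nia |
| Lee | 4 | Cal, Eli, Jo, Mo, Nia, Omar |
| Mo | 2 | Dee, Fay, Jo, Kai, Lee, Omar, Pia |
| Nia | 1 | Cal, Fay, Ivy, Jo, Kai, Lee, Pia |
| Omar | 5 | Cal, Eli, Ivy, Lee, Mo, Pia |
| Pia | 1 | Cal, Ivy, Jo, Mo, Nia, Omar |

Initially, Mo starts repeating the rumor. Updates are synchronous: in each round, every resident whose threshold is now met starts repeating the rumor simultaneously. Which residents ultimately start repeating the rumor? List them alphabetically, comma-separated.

Dee, Fay, Ivy, Jo, Kai, Mo, Nia, Pia

Round 1 — Mo starts repeating the rumor (initial).
Round 2 — checking thresholds:
  Dee: 1 of 4 neighbours ≥ 1, starts repeating the rumor.
  Fay: 1 of 4 neighbours < 2, below threshold.
  Jo: 1 of 4 neighbours ≥ 1, starts repeating the rumor.
  Kai: 1 of 5 neighbours < 4, below threshold.
  Lee: 1 of 6 neighbours < 4, below threshold.
  Omar: 1 of 6 neighbours < 5, below threshold.
  Pia: 1 of 6 neighbours ≥ 1, starts repeating the rumor.
Round 3 — checking thresholds:
  Cal: 2 of 7 neighbours < 7, below threshold.
  Eli: 1 of 5 neighbours < 5, below threshold.
  Fay: 2 of 4 neighbours ≥ 2, starts repeating the rumor.
  Ivy: 1 of 5 neighbours ≥ 1, starts repeating the rumor.
  Kai: 1 of 5 neighbours < 4, below threshold.
  Lee: 2 of 6 neighbours < 4, below threshold.
  Nia: 2 of 7 neighbours ≥ 1, starts repeating the rumor.
  Omar: 2 of 6 neighbours < 5, below threshold.
Round 4 — checking thresholds:
  Cal: 4 of 7 neighbours < 7, below threshold.
  Eli: 1 of 5 neighbours < 5, below threshold.
  Kai: 4 of 5 neighbours ≥ 4, starts repeating the rumor.
  Lee: 3 of 6 neighbours < 4, below threshold.
  Omar: 3 of 6 neighbours < 5, below threshold.
Round 5 — no new spreads; cascade stops.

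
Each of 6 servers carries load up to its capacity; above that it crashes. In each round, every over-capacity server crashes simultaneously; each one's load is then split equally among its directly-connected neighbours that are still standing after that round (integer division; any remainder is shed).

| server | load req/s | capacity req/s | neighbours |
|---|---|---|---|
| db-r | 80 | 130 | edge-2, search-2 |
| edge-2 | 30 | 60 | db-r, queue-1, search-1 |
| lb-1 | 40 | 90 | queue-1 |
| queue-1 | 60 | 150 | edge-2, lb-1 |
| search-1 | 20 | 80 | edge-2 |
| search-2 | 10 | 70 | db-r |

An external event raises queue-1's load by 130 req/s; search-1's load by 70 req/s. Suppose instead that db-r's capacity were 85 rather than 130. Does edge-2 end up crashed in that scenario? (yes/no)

yes

With db-r's capacity at 85:
Round 1 — queue-1 at 190 > 150; search-1 at 90 > 80. queue-1, search-1 crash.
  queue-1 sheds 190 req/s to edge-2, lb-1: 95 each.
    edge-2: 30+95 = 125 > 60
    lb-1: 40+95 = 135 > 90
  search-1 sheds 90 req/s to edge-2: 90 each.
    edge-2: 125+90 = 215 > 60
Round 2 — edge-2, lb-1 crash.
  edge-2 sheds 215 req/s to db-r: 215 each.
    db-r: 80+215 = 295 > 85
  lb-1 sheds 135 req/s: no online neighbours, lost.
Round 3 — db-r crashes.
  db-r sheds 295 req/s to search-2: 295 each.
    search-2: 10+295 = 305 > 70
Round 4 — search-2 crashes.
  search-2 sheds 305 req/s: no online neighbours, lost.
No further crashes.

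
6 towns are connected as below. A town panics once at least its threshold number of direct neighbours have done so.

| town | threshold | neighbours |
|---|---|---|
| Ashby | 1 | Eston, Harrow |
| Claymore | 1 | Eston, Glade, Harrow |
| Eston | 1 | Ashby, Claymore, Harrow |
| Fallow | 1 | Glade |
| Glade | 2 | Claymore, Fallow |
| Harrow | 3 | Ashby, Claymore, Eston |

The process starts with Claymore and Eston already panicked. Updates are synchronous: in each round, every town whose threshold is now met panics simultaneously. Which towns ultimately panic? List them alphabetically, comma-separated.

Round 1 — Claymore, Eston panic (initial).
Round 2 — checking thresholds:
  Ashby: 1 of 2 neighbours ≥ 1, panics.
  Glade: 1 of 2 neighbours < 2, below threshold.
  Harrow: 2 of 3 neighbours < 3, below threshold.
Round 3 — checking thresholds:
  Glade: 1 of 2 neighbours < 2, below threshold.
  Harrow: 3 of 3 neighbours ≥ 3, panics.
Round 4 — no new panics; cascade stops.

Ashby, Claymore, Eston, Harrow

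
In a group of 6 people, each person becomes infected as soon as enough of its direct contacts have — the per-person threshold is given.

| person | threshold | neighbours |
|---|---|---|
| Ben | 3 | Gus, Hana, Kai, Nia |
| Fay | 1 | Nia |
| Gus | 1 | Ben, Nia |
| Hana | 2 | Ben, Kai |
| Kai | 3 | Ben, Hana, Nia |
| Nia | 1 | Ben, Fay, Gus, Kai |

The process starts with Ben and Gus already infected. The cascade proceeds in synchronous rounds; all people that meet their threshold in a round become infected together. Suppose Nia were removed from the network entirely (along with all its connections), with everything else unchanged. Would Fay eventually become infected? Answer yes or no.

no

With Nia removed:
Round 1 — Ben, Gus become infected (initial).
Round 2 — no new infections; cascade stops.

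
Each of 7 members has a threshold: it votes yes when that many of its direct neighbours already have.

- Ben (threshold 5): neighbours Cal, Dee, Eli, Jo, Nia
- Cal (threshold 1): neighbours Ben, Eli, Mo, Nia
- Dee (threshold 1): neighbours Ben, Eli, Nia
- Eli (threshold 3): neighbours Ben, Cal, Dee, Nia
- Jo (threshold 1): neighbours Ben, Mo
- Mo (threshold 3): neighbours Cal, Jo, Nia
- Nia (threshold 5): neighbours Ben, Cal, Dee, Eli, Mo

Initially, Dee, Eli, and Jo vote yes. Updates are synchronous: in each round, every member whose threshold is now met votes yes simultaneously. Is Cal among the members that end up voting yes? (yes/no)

yes

Round 1 — Dee, Eli, Jo vote yes (initial).
Round 2 — checking thresholds:
  Ben: 3 of 5 neighbours < 5, not yet.
  Cal: 1 of 4 neighbours ≥ 1, votes yes.
  Mo: 1 of 3 neighbours < 3, not yet.
  Nia: 2 of 5 neighbours < 5, not yet.
Round 3 — no new yes votes; cascade stops.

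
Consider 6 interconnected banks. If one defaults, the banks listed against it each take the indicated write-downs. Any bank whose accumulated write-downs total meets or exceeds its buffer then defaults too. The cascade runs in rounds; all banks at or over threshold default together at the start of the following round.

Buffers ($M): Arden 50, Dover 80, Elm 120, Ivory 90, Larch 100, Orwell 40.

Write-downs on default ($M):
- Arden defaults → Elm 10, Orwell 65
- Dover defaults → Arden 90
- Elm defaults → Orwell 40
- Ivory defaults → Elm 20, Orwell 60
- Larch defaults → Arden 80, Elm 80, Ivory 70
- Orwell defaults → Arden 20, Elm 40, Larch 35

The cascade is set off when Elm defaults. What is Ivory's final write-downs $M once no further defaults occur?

Round 1 — Elm defaults (initial).
  Orwell: +40 → 40 ≥ 40
Round 2 — Orwell defaults.
  Arden: +20 → 20 < 50
  Larch: +35 → 35 < 100
No further defaults.

0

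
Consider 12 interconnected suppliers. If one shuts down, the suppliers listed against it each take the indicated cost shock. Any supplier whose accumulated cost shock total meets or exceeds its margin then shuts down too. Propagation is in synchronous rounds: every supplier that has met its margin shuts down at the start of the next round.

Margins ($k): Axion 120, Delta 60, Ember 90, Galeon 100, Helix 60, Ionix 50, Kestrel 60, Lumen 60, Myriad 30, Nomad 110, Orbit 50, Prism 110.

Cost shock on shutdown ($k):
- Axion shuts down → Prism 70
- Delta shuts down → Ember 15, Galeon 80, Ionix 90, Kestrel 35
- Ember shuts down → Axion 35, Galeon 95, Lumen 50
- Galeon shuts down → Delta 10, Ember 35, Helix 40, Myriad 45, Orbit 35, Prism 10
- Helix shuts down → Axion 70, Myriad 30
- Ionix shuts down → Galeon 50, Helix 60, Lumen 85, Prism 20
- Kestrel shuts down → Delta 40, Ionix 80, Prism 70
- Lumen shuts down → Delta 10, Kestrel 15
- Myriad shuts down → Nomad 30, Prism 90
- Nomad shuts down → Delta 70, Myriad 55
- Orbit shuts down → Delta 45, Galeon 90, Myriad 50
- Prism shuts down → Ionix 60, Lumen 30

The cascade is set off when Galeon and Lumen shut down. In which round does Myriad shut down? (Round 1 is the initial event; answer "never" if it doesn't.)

2

Round 1 — Galeon, Lumen shut down (initial).
  Delta: +10+10 → 20 < 60
  Ember: +35 → 35 < 90
  Helix: +40 → 40 < 60
  Kestrel: +15 → 15 < 60
  Myriad: +45 → 45 ≥ 30
  Orbit: +35 → 35 < 50
  Prism: +10 → 10 < 110
Round 2 — Myriad shuts down.
  Nomad: +30 → 30 < 110
  Prism: +90 → 100 < 110
No further shutdowns.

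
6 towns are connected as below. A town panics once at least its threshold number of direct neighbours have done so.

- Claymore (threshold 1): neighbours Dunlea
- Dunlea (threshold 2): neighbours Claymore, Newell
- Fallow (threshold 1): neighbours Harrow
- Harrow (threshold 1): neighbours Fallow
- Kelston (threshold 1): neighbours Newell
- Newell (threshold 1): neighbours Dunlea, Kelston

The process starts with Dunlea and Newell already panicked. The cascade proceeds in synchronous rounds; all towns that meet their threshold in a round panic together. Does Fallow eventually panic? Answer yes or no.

Round 1 — Dunlea, Newell panic (initial).
Round 2 — checking thresholds:
  Claymore: 1 of 1 neighbours ≥ 1, panics.
  Kelston: 1 of 1 neighbours ≥ 1, panics.
Round 3 — no new panics; cascade stops.

no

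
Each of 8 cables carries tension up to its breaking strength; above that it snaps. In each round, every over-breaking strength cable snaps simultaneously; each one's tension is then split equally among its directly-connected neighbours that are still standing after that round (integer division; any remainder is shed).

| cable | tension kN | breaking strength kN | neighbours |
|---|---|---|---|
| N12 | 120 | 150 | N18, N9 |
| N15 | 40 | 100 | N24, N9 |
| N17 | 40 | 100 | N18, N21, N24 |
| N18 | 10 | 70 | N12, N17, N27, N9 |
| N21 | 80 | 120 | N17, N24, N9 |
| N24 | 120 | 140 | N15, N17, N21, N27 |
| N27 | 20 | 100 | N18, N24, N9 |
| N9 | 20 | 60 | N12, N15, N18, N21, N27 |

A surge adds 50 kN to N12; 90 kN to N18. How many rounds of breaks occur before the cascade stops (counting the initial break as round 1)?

4

Round 1 — N12 at 170 > 150; N18 at 100 > 70. N12, N18 snap.
  N12 sheds 170 kN to N9: 170 each.
    N9: 20+170 = 190 > 60
  N18 sheds 100 kN to N17, N27, N9: 33 each (1 lost).
    N17: 40+33 = 73 ≤ 100
    N27: 20+33 = 53 ≤ 100
    N9: 190+33 = 223 > 60
Round 2 — N9 snaps.
  N9 sheds 223 kN to N15, N21, N27: 74 each (1 lost).
    N15: 40+74 = 114 > 100
    N21: 80+74 = 154 > 120
    N27: 53+74 = 127 > 100
Round 3 — N15, N21, N27 snap.
  N15 sheds 114 kN to N24: 114 each.
    N24: 120+114 = 234 > 140
  N21 sheds 154 kN to N17, N24: 77 each.
    N17: 73+77 = 150 > 100
    N24: 234+77 = 311 > 140
  N27 sheds 127 kN to N24: 127 each.
    N24: 311+127 = 438 > 140
Round 4 — N17, N24 snap.
  N17 sheds 150 kN: no online neighbours, lost.
  N24 sheds 438 kN: no online neighbours, lost.
No further breaks.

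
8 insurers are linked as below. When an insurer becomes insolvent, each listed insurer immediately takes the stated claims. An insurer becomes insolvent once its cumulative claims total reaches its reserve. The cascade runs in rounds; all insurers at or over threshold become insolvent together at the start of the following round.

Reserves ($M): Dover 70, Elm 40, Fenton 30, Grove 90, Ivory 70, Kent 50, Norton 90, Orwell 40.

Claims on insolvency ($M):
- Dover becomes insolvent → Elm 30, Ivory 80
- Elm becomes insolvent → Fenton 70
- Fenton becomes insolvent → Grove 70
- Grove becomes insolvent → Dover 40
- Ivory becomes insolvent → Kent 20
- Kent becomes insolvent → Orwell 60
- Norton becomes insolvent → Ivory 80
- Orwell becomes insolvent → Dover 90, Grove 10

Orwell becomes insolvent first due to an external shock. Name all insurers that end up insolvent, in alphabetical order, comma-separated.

Dover, Ivory, Orwell

Round 1 — Orwell becomes insolvent (initial).
  Dover: +90 → 90 ≥ 70
  Grove: +10 → 10 < 90
Round 2 — Dover becomes insolvent.
  Elm: +30 → 30 < 40
  Ivory: +80 → 80 ≥ 70
Round 3 — Ivory becomes insolvent.
  Kent: +20 → 20 < 50
No further insolvencies.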